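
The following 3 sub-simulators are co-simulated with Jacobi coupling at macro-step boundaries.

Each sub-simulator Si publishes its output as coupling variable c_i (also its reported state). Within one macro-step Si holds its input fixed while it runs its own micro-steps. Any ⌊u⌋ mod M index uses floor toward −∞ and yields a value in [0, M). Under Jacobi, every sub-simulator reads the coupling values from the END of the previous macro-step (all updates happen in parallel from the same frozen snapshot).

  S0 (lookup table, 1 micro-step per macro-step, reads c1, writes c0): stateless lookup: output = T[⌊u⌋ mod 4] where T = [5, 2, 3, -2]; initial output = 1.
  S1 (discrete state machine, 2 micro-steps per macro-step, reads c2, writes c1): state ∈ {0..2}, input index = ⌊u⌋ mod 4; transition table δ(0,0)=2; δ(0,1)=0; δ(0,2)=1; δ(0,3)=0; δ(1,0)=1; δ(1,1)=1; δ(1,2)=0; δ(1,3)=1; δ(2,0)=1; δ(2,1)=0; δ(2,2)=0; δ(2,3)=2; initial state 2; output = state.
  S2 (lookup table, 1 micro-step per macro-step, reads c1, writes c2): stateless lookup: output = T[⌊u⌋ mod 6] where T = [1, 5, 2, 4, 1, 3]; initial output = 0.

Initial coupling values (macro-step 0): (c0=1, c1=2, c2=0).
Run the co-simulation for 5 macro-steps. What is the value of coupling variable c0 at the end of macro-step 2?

c0 at macro-step 2 = 2

macro 1: S0 reads c1=2 → after 1×micro: 3; S1 reads c2=0 → after 2×micro: 1; S2 reads c1=2 → after 1×micro: 2 ⇒ (c0=3, c1=1, c2=2)
macro 2: S0 reads c1=1 → after 1×micro: 2; S1 reads c2=2 → after 2×micro: 1; S2 reads c1=1 → after 1×micro: 5 ⇒ (c0=2, c1=1, c2=5)
macro 3: S0 reads c1=1 → after 1×micro: 2; S1 reads c2=5 → after 2×micro: 1; S2 reads c1=1 → after 1×micro: 5 ⇒ (c0=2, c1=1, c2=5)
macro 4: S0 reads c1=1 → after 1×micro: 2; S1 reads c2=5 → after 2×micro: 1; S2 reads c1=1 → after 1×micro: 5 ⇒ (c0=2, c1=1, c2=5)
macro 5: S0 reads c1=1 → after 1×micro: 2; S1 reads c2=5 → after 2×micro: 1; S2 reads c1=1 → after 1×micro: 5 ⇒ (c0=2, c1=1, c2=5)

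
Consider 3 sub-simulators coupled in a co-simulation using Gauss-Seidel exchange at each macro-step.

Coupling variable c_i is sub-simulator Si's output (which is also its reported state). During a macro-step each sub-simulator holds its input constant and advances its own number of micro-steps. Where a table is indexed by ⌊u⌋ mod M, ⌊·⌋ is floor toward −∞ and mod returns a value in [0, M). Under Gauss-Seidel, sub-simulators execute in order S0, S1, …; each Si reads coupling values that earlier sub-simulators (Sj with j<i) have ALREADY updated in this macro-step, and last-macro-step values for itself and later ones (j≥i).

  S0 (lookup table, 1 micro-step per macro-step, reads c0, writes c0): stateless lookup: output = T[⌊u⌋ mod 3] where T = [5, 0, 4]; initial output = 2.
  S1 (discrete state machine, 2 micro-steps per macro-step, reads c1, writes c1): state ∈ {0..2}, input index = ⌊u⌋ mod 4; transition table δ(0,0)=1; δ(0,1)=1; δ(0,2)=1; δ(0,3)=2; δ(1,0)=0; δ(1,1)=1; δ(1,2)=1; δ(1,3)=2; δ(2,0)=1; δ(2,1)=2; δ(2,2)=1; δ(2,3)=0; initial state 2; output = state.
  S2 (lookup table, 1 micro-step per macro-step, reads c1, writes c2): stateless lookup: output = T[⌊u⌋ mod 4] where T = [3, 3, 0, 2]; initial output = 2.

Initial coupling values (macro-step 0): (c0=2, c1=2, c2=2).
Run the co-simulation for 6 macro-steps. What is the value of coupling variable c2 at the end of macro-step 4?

c2 at macro-step 4 = 3

macro 1: S0 reads c0=2 → after 1×micro: 4; S1 reads c1=2 → after 2×micro: 1; S2 reads c1=1 → after 1×micro: 3 ⇒ (c0=4, c1=1, c2=3)
macro 2: S0 reads c0=4 → after 1×micro: 0; S1 reads c1=1 → after 2×micro: 1; S2 reads c1=1 → after 1×micro: 3 ⇒ (c0=0, c1=1, c2=3)
macro 3: S0 reads c0=0 → after 1×micro: 5; S1 reads c1=1 → after 2×micro: 1; S2 reads c1=1 → after 1×micro: 3 ⇒ (c0=5, c1=1, c2=3)
macro 4: S0 reads c0=5 → after 1×micro: 4; S1 reads c1=1 → after 2×micro: 1; S2 reads c1=1 → after 1×micro: 3 ⇒ (c0=4, c1=1, c2=3)
macro 5: S0 reads c0=4 → after 1×micro: 0; S1 reads c1=1 → after 2×micro: 1; S2 reads c1=1 → after 1×micro: 3 ⇒ (c0=0, c1=1, c2=3)
macro 6: S0 reads c0=0 → after 1×micro: 5; S1 reads c1=1 → after 2×micro: 1; S2 reads c1=1 → after 1×micro: 3 ⇒ (c0=5, c1=1, c2=3)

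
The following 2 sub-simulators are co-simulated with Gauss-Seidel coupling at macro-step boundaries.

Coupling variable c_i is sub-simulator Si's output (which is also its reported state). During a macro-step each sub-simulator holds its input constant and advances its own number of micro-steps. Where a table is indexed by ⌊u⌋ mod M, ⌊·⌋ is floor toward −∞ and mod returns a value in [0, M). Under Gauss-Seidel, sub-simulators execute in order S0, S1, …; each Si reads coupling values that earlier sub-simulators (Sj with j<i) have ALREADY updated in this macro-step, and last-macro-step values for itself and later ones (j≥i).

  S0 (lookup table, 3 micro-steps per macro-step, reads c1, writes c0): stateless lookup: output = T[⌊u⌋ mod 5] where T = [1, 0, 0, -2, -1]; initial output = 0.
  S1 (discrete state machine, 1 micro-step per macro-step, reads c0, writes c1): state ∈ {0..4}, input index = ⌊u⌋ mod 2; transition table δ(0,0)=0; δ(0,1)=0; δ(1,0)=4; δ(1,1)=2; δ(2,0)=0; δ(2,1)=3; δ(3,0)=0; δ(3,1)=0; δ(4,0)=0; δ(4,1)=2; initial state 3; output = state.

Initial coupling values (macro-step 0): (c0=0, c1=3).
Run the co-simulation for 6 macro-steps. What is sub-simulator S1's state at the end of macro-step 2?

macro 1: S0 reads c1=3 → after 3×micro: -2; S1 reads c0=-2 → after 1×micro: 0 ⇒ (c0=-2, c1=0)
macro 2: S0 reads c1=0 → after 3×micro: 1; S1 reads c0=1 → after 1×micro: 0 ⇒ (c0=1, c1=0)
macro 3: S0 reads c1=0 → after 3×micro: 1; S1 reads c0=1 → after 1×micro: 0 ⇒ (c0=1, c1=0)
macro 4: S0 reads c1=0 → after 3×micro: 1; S1 reads c0=1 → after 1×micro: 0 ⇒ (c0=1, c1=0)
macro 5: S0 reads c1=0 → after 3×micro: 1; S1 reads c0=1 → after 1×micro: 0 ⇒ (c0=1, c1=0)
macro 6: S0 reads c1=0 → after 3×micro: 1; S1 reads c0=1 → after 1×micro: 0 ⇒ (c0=1, c1=0)

S1 state at macro-step 2 = 0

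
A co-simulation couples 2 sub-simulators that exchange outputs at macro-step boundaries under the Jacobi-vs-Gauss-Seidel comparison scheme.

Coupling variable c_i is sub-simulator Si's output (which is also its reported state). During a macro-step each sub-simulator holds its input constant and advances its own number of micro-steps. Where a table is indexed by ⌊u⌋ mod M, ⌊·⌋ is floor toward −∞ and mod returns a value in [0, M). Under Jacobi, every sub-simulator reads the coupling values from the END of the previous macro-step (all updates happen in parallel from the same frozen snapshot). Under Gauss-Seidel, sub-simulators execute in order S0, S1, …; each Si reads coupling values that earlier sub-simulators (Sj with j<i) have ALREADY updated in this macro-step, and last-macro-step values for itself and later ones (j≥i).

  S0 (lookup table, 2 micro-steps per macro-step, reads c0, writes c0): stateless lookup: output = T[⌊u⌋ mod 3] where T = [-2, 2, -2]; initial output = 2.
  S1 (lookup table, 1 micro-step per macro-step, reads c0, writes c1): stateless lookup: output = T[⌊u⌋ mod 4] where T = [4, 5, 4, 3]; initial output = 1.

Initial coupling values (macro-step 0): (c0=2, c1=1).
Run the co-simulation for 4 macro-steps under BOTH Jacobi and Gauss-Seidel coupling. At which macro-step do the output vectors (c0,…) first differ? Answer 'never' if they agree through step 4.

first divergence at macro-step: never

[Jacobi] macro 1: S0 reads c0=2 → after 2×micro: -2; S1 reads c0=2 → after 1×micro: 4 ⇒ (c0=-2, c1=4)
[Jacobi] macro 2: S0 reads c0=-2 → after 2×micro: 2; S1 reads c0=-2 → after 1×micro: 4 ⇒ (c0=2, c1=4)
[Jacobi] macro 3: S0 reads c0=2 → after 2×micro: -2; S1 reads c0=2 → after 1×micro: 4 ⇒ (c0=-2, c1=4)
[Jacobi] macro 4: S0 reads c0=-2 → after 2×micro: 2; S1 reads c0=-2 → after 1×micro: 4 ⇒ (c0=2, c1=4)
[Gauss-Seidel] macro 1: S0 reads c0=2 → after 2×micro: -2; S1 reads c0=-2 → after 1×micro: 4 ⇒ (c0=-2, c1=4)
[Gauss-Seidel] macro 2: S0 reads c0=-2 → after 2×micro: 2; S1 reads c0=2 → after 1×micro: 4 ⇒ (c0=2, c1=4)
[Gauss-Seidel] macro 3: S0 reads c0=2 → after 2×micro: -2; S1 reads c0=-2 → after 1×micro: 4 ⇒ (c0=-2, c1=4)
[Gauss-Seidel] macro 4: S0 reads c0=-2 → after 2×micro: 2; S1 reads c0=2 → after 1×micro: 4 ⇒ (c0=2, c1=4)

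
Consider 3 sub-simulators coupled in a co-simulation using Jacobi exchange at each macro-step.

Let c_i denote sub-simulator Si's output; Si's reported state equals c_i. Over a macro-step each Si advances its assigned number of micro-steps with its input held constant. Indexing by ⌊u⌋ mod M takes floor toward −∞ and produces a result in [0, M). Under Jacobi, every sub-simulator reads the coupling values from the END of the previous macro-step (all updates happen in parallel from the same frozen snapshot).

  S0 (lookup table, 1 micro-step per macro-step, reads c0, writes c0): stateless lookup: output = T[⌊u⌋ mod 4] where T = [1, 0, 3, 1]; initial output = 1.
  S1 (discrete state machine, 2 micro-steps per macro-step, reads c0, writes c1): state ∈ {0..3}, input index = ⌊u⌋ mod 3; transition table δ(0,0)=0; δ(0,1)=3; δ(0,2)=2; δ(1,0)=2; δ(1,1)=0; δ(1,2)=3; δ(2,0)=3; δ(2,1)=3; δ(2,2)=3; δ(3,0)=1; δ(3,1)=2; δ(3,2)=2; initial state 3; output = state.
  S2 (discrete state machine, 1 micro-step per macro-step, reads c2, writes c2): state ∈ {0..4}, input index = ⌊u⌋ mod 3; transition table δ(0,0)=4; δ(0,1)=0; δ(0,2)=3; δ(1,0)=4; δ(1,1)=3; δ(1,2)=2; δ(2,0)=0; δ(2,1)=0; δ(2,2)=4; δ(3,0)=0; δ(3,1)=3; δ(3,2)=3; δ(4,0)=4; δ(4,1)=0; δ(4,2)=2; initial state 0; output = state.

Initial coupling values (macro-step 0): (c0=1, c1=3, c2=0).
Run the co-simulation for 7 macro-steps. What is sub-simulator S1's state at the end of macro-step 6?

S1 state at macro-step 6 = 2

macro 1: S0 reads c0=1 → after 1×micro: 0; S1 reads c0=1 → after 2×micro: 3; S2 reads c2=0 → after 1×micro: 4 ⇒ (c0=0, c1=3, c2=4)
macro 2: S0 reads c0=0 → after 1×micro: 1; S1 reads c0=0 → after 2×micro: 2; S2 reads c2=4 → after 1×micro: 0 ⇒ (c0=1, c1=2, c2=0)
macro 3: S0 reads c0=1 → after 1×micro: 0; S1 reads c0=1 → after 2×micro: 2; S2 reads c2=0 → after 1×micro: 4 ⇒ (c0=0, c1=2, c2=4)
macro 4: S0 reads c0=0 → after 1×micro: 1; S1 reads c0=0 → after 2×micro: 1; S2 reads c2=4 → after 1×micro: 0 ⇒ (c0=1, c1=1, c2=0)
macro 5: S0 reads c0=1 → after 1×micro: 0; S1 reads c0=1 → after 2×micro: 3; S2 reads c2=0 → after 1×micro: 4 ⇒ (c0=0, c1=3, c2=4)
macro 6: S0 reads c0=0 → after 1×micro: 1; S1 reads c0=0 → after 2×micro: 2; S2 reads c2=4 → after 1×micro: 0 ⇒ (c0=1, c1=2, c2=0)
macro 7: S0 reads c0=1 → after 1×micro: 0; S1 reads c0=1 → after 2×micro: 2; S2 reads c2=0 → after 1×micro: 4 ⇒ (c0=0, c1=2, c2=4)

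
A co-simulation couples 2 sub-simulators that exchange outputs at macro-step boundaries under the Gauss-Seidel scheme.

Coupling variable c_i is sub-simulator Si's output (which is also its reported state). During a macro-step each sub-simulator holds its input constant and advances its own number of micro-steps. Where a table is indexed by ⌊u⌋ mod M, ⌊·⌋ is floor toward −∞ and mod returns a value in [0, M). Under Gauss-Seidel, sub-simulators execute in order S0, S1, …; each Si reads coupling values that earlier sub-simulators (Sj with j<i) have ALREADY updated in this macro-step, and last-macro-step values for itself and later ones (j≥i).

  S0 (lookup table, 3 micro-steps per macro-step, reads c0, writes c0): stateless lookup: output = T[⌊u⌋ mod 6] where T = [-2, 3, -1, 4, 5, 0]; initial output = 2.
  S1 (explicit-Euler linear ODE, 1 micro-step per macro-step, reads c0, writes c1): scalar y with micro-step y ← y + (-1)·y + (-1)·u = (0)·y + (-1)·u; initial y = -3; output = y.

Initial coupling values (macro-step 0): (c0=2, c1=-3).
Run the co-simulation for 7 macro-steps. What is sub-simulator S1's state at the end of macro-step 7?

S1 state at macro-step 7 = -5

macro 1: S0 reads c0=2 → after 3×micro: -1; S1 reads c0=-1 → after 1×micro: 1 ⇒ (c0=-1, c1=1)
macro 2: S0 reads c0=-1 → after 3×micro: 0; S1 reads c0=0 → after 1×micro: 0 ⇒ (c0=0, c1=0)
macro 3: S0 reads c0=0 → after 3×micro: -2; S1 reads c0=-2 → after 1×micro: 2 ⇒ (c0=-2, c1=2)
macro 4: S0 reads c0=-2 → after 3×micro: 5; S1 reads c0=5 → after 1×micro: -5 ⇒ (c0=5, c1=-5)
macro 5: S0 reads c0=5 → after 3×micro: 0; S1 reads c0=0 → after 1×micro: 0 ⇒ (c0=0, c1=0)
macro 6: S0 reads c0=0 → after 3×micro: -2; S1 reads c0=-2 → after 1×micro: 2 ⇒ (c0=-2, c1=2)
macro 7: S0 reads c0=-2 → after 3×micro: 5; S1 reads c0=5 → after 1×micro: -5 ⇒ (c0=5, c1=-5)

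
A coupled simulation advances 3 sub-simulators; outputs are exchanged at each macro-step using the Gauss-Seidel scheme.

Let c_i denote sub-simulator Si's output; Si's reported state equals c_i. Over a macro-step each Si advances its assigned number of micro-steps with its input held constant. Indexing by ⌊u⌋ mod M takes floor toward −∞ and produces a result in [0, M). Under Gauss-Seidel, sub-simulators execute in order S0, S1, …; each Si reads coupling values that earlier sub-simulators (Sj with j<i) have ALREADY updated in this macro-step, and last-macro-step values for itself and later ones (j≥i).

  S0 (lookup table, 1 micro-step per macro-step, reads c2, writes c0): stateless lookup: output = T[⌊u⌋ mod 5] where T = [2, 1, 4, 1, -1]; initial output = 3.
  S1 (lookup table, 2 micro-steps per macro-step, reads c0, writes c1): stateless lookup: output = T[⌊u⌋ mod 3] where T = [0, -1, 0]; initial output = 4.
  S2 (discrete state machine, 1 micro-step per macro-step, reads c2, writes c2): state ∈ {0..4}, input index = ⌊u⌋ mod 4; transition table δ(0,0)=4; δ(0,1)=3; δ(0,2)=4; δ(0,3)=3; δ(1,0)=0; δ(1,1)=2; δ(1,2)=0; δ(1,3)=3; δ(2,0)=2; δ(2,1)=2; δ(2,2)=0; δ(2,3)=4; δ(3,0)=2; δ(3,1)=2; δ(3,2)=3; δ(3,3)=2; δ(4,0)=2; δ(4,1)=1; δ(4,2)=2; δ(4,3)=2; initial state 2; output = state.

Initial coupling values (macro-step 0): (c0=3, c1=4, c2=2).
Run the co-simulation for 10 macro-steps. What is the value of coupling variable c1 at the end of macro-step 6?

c1 at macro-step 6 = 0

macro 1: S0 reads c2=2 → after 1×micro: 4; S1 reads c0=4 → after 2×micro: -1; S2 reads c2=2 → after 1×micro: 0 ⇒ (c0=4, c1=-1, c2=0)
macro 2: S0 reads c2=0 → after 1×micro: 2; S1 reads c0=2 → after 2×micro: 0; S2 reads c2=0 → after 1×micro: 4 ⇒ (c0=2, c1=0, c2=4)
macro 3: S0 reads c2=4 → after 1×micro: -1; S1 reads c0=-1 → after 2×micro: 0; S2 reads c2=4 → after 1×micro: 2 ⇒ (c0=-1, c1=0, c2=2)
macro 4: S0 reads c2=2 → after 1×micro: 4; S1 reads c0=4 → after 2×micro: -1; S2 reads c2=2 → after 1×micro: 0 ⇒ (c0=4, c1=-1, c2=0)
macro 5: S0 reads c2=0 → after 1×micro: 2; S1 reads c0=2 → after 2×micro: 0; S2 reads c2=0 → after 1×micro: 4 ⇒ (c0=2, c1=0, c2=4)
macro 6: S0 reads c2=4 → after 1×micro: -1; S1 reads c0=-1 → after 2×micro: 0; S2 reads c2=4 → after 1×micro: 2 ⇒ (c0=-1, c1=0, c2=2)
macro 7: S0 reads c2=2 → after 1×micro: 4; S1 reads c0=4 → after 2×micro: -1; S2 reads c2=2 → after 1×micro: 0 ⇒ (c0=4, c1=-1, c2=0)
macro 8: S0 reads c2=0 → after 1×micro: 2; S1 reads c0=2 → after 2×micro: 0; S2 reads c2=0 → after 1×micro: 4 ⇒ (c0=2, c1=0, c2=4)
macro 9: S0 reads c2=4 → after 1×micro: -1; S1 reads c0=-1 → after 2×micro: 0; S2 reads c2=4 → after 1×micro: 2 ⇒ (c0=-1, c1=0, c2=2)
macro 10: S0 reads c2=2 → after 1×micro: 4; S1 reads c0=4 → after 2×micro: -1; S2 reads c2=2 → after 1×micro: 0 ⇒ (c0=4, c1=-1, c2=0)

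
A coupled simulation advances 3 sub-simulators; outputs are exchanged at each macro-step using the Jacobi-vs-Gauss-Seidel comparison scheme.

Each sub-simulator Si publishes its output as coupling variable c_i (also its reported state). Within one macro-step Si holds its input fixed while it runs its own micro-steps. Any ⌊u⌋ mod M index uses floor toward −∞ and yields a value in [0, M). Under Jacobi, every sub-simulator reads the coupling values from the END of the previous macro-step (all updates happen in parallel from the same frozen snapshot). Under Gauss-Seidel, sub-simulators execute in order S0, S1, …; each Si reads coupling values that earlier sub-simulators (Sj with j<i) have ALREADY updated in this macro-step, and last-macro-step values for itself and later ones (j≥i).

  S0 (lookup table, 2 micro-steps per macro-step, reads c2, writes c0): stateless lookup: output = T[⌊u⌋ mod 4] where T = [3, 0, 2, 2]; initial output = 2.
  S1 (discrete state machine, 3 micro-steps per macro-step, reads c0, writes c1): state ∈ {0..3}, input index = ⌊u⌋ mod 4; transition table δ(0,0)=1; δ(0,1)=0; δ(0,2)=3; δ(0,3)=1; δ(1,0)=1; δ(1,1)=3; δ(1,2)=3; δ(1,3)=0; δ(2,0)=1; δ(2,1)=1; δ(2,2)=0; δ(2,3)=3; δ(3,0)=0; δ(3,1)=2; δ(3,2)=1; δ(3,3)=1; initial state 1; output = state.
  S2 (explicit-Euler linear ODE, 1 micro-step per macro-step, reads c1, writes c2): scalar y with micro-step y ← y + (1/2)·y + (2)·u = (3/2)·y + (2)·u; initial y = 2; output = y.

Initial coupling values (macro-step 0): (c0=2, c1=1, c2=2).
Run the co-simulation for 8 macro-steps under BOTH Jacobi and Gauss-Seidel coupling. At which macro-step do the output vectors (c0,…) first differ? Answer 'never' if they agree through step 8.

[Jacobi] macro 1: S0 reads c2=2 → after 2×micro: 2; S1 reads c0=2 → after 3×micro: 3; S2 reads c1=1 → after 1×micro: 5 ⇒ (c0=2, c1=3, c2=5)
[Jacobi] macro 2: S0 reads c2=5 → after 2×micro: 0; S1 reads c0=2 → after 3×micro: 1; S2 reads c1=3 → after 1×micro: 27/2 ⇒ (c0=0, c1=1, c2=27/2)
[Jacobi] macro 3: S0 reads c2=27/2 → after 2×micro: 0; S1 reads c0=0 → after 3×micro: 1; S2 reads c1=1 → after 1×micro: 89/4 ⇒ (c0=0, c1=1, c2=89/4)
[Jacobi] macro 4: S0 reads c2=89/4 → after 2×micro: 2; S1 reads c0=0 → after 3×micro: 1; S2 reads c1=1 → after 1×micro: 283/8 ⇒ (c0=2, c1=1, c2=283/8)
[Jacobi] macro 5: S0 reads c2=283/8 → after 2×micro: 2; S1 reads c0=2 → after 3×micro: 3; S2 reads c1=1 → after 1×micro: 881/16 ⇒ (c0=2, c1=3, c2=881/16)
[Jacobi] macro 6: S0 reads c2=881/16 → after 2×micro: 2; S1 reads c0=2 → after 3×micro: 1; S2 reads c1=3 → after 1×micro: 2835/32 ⇒ (c0=2, c1=1, c2=2835/32)
[Jacobi] macro 7: S0 reads c2=2835/32 → after 2×micro: 3; S1 reads c0=2 → after 3×micro: 3; S2 reads c1=1 → after 1×micro: 8633/64 ⇒ (c0=3, c1=3, c2=8633/64)
[Jacobi] macro 8: S0 reads c2=8633/64 → after 2×micro: 2; S1 reads c0=3 → after 3×micro: 1; S2 reads c1=3 → after 1×micro: 26667/128 ⇒ (c0=2, c1=1, c2=26667/128)
[Gauss-Seidel] macro 1: S0 reads c2=2 → after 2×micro: 2; S1 reads c0=2 → after 3×micro: 3; S2 reads c1=3 → after 1×micro: 9 ⇒ (c0=2, c1=3, c2=9)
[Gauss-Seidel] macro 2: S0 reads c2=9 → after 2×micro: 0; S1 reads c0=0 → after 3×micro: 1; S2 reads c1=1 → after 1×micro: 31/2 ⇒ (c0=0, c1=1, c2=31/2)
[Gauss-Seidel] macro 3: S0 reads c2=31/2 → after 2×micro: 2; S1 reads c0=2 → after 3×micro: 3; S2 reads c1=3 → after 1×micro: 117/4 ⇒ (c0=2, c1=3, c2=117/4)
[Gauss-Seidel] macro 4: S0 reads c2=117/4 → after 2×micro: 0; S1 reads c0=0 → after 3×micro: 1; S2 reads c1=1 → after 1×micro: 367/8 ⇒ (c0=0, c1=1, c2=367/8)
[Gauss-Seidel] macro 5: S0 reads c2=367/8 → after 2×micro: 0; S1 reads c0=0 → after 3×micro: 1; S2 reads c1=1 → after 1×micro: 1133/16 ⇒ (c0=0, c1=1, c2=1133/16)
[Gauss-Seidel] macro 6: S0 reads c2=1133/16 → after 2×micro: 2; S1 reads c0=2 → after 3×micro: 3; S2 reads c1=3 → after 1×micro: 3591/32 ⇒ (c0=2, c1=3, c2=3591/32)
[Gauss-Seidel] macro 7: S0 reads c2=3591/32 → after 2×micro: 3; S1 reads c0=3 → after 3×micro: 1; S2 reads c1=1 → after 1×micro: 10901/64 ⇒ (c0=3, c1=1, c2=10901/64)
[Gauss-Seidel] macro 8: S0 reads c2=10901/64 → after 2×micro: 2; S1 reads c0=2 → after 3×micro: 3; S2 reads c1=3 → after 1×micro: 33471/128 ⇒ (c0=2, c1=3, c2=33471/128)

first divergence at macro-step: 1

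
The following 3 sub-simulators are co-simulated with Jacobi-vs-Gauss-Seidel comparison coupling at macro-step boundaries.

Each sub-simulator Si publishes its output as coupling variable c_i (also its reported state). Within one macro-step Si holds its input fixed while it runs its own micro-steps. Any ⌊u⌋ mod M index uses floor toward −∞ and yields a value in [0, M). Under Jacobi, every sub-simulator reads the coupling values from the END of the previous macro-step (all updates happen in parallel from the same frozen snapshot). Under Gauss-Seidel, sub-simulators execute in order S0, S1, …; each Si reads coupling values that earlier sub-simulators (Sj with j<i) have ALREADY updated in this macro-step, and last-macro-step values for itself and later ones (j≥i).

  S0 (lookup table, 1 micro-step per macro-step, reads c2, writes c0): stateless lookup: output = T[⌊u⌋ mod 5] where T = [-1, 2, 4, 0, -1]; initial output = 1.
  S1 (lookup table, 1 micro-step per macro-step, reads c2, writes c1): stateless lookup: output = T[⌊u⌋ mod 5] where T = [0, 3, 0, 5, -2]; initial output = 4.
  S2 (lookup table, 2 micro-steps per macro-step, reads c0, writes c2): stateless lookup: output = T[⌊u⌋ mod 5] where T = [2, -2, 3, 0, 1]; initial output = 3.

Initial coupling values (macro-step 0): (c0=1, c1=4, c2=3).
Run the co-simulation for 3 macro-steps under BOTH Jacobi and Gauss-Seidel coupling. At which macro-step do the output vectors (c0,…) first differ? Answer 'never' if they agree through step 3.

first divergence at macro-step: 1

[Jacobi] macro 1: S0 reads c2=3 → after 1×micro: 0; S1 reads c2=3 → after 1×micro: 5; S2 reads c0=1 → after 2×micro: -2 ⇒ (c0=0, c1=5, c2=-2)
[Jacobi] macro 2: S0 reads c2=-2 → after 1×micro: 0; S1 reads c2=-2 → after 1×micro: 5; S2 reads c0=0 → after 2×micro: 2 ⇒ (c0=0, c1=5, c2=2)
[Jacobi] macro 3: S0 reads c2=2 → after 1×micro: 4; S1 reads c2=2 → after 1×micro: 0; S2 reads c0=0 → after 2×micro: 2 ⇒ (c0=4, c1=0, c2=2)
[Gauss-Seidel] macro 1: S0 reads c2=3 → after 1×micro: 0; S1 reads c2=3 → after 1×micro: 5; S2 reads c0=0 → after 2×micro: 2 ⇒ (c0=0, c1=5, c2=2)
[Gauss-Seidel] macro 2: S0 reads c2=2 → after 1×micro: 4; S1 reads c2=2 → after 1×micro: 0; S2 reads c0=4 → after 2×micro: 1 ⇒ (c0=4, c1=0, c2=1)
[Gauss-Seidel] macro 3: S0 reads c2=1 → after 1×micro: 2; S1 reads c2=1 → after 1×micro: 3; S2 reads c0=2 → after 2×micro: 3 ⇒ (c0=2, c1=3, c2=3)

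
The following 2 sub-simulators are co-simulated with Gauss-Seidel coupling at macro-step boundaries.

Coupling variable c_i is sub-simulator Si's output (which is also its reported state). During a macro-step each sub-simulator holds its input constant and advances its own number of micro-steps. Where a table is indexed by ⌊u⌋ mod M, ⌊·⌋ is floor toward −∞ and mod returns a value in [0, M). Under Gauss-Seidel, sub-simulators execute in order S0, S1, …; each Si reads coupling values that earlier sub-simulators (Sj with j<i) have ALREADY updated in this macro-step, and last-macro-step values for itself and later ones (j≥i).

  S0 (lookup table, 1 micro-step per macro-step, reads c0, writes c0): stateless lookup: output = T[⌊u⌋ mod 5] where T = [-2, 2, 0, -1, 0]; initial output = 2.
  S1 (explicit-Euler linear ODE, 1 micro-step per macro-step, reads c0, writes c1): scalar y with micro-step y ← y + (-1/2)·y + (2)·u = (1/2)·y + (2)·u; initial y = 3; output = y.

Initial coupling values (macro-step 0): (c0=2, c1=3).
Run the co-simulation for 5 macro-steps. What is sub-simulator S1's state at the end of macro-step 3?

S1 state at macro-step 3 = -29/8

macro 1: S0 reads c0=2 → after 1×micro: 0; S1 reads c0=0 → after 1×micro: 3/2 ⇒ (c0=0, c1=3/2)
macro 2: S0 reads c0=0 → after 1×micro: -2; S1 reads c0=-2 → after 1×micro: -13/4 ⇒ (c0=-2, c1=-13/4)
macro 3: S0 reads c0=-2 → after 1×micro: -1; S1 reads c0=-1 → after 1×micro: -29/8 ⇒ (c0=-1, c1=-29/8)
macro 4: S0 reads c0=-1 → after 1×micro: 0; S1 reads c0=0 → after 1×micro: -29/16 ⇒ (c0=0, c1=-29/16)
macro 5: S0 reads c0=0 → after 1×micro: -2; S1 reads c0=-2 → after 1×micro: -157/32 ⇒ (c0=-2, c1=-157/32)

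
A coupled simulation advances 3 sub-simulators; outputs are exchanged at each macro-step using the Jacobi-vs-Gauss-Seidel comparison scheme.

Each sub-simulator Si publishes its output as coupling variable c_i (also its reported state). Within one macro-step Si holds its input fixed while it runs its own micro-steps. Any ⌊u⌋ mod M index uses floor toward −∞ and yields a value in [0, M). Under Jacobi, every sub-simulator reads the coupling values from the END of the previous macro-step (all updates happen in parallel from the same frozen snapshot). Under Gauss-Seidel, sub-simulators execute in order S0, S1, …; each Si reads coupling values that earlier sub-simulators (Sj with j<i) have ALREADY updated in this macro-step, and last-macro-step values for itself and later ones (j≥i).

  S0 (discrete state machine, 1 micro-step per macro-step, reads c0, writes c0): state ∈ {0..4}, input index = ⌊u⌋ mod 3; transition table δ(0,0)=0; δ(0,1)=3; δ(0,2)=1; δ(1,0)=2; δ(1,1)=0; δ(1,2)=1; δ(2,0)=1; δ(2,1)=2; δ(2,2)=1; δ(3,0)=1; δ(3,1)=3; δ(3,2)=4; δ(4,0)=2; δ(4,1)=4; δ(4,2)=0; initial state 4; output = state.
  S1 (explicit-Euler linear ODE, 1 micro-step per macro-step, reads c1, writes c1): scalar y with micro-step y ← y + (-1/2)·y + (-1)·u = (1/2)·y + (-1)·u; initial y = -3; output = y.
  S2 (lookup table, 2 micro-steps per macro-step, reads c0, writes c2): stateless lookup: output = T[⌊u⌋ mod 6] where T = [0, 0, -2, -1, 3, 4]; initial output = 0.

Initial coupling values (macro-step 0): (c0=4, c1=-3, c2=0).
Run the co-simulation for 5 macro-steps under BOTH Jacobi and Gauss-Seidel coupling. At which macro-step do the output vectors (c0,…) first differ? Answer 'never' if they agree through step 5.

[Jacobi] macro 1: S0 reads c0=4 → after 1×micro: 4; S1 reads c1=-3 → after 1×micro: 3/2; S2 reads c0=4 → after 2×micro: 3 ⇒ (c0=4, c1=3/2, c2=3)
[Jacobi] macro 2: S0 reads c0=4 → after 1×micro: 4; S1 reads c1=3/2 → after 1×micro: -3/4; S2 reads c0=4 → after 2×micro: 3 ⇒ (c0=4, c1=-3/4, c2=3)
[Jacobi] macro 3: S0 reads c0=4 → after 1×micro: 4; S1 reads c1=-3/4 → after 1×micro: 3/8; S2 reads c0=4 → after 2×micro: 3 ⇒ (c0=4, c1=3/8, c2=3)
[Jacobi] macro 4: S0 reads c0=4 → after 1×micro: 4; S1 reads c1=3/8 → after 1×micro: -3/16; S2 reads c0=4 → after 2×micro: 3 ⇒ (c0=4, c1=-3/16, c2=3)
[Jacobi] macro 5: S0 reads c0=4 → after 1×micro: 4; S1 reads c1=-3/16 → after 1×micro: 3/32; S2 reads c0=4 → after 2×micro: 3 ⇒ (c0=4, c1=3/32, c2=3)
[Gauss-Seidel] macro 1: S0 reads c0=4 → after 1×micro: 4; S1 reads c1=-3 → after 1×micro: 3/2; S2 reads c0=4 → after 2×micro: 3 ⇒ (c0=4, c1=3/2, c2=3)
[Gauss-Seidel] macro 2: S0 reads c0=4 → after 1×micro: 4; S1 reads c1=3/2 → after 1×micro: -3/4; S2 reads c0=4 → after 2×micro: 3 ⇒ (c0=4, c1=-3/4, c2=3)
[Gauss-Seidel] macro 3: S0 reads c0=4 → after 1×micro: 4; S1 reads c1=-3/4 → after 1×micro: 3/8; S2 reads c0=4 → after 2×micro: 3 ⇒ (c0=4, c1=3/8, c2=3)
[Gauss-Seidel] macro 4: S0 reads c0=4 → after 1×micro: 4; S1 reads c1=3/8 → after 1×micro: -3/16; S2 reads c0=4 → after 2×micro: 3 ⇒ (c0=4, c1=-3/16, c2=3)
[Gauss-Seidel] macro 5: S0 reads c0=4 → after 1×micro: 4; S1 reads c1=-3/16 → after 1×micro: 3/32; S2 reads c0=4 → after 2×micro: 3 ⇒ (c0=4, c1=3/32, c2=3)

first divergence at macro-step: never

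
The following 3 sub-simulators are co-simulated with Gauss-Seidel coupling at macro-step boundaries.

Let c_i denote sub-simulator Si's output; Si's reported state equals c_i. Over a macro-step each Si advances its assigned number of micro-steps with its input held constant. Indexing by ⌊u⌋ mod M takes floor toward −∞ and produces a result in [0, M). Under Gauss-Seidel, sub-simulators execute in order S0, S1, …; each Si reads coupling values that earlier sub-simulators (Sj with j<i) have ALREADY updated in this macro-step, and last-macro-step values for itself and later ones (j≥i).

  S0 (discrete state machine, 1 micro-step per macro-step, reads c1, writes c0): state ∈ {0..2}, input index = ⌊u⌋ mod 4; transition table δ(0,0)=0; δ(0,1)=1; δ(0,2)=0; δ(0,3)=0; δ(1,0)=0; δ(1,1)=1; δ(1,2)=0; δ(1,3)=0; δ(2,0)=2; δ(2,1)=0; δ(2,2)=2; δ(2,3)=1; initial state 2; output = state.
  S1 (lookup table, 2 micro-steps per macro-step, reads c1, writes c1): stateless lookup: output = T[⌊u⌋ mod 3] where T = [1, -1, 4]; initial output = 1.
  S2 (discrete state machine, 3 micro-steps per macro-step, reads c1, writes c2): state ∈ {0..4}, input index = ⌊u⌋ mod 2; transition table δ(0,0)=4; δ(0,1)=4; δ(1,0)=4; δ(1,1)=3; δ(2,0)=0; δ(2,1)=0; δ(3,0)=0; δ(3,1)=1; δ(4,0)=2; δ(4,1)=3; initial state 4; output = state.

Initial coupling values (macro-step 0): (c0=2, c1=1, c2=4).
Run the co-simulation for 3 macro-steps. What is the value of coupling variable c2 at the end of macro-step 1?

c2 at macro-step 1 = 3

macro 1: S0 reads c1=1 → after 1×micro: 0; S1 reads c1=1 → after 2×micro: -1; S2 reads c1=-1 → after 3×micro: 3 ⇒ (c0=0, c1=-1, c2=3)
macro 2: S0 reads c1=-1 → after 1×micro: 0; S1 reads c1=-1 → after 2×micro: 4; S2 reads c1=4 → after 3×micro: 2 ⇒ (c0=0, c1=4, c2=2)
macro 3: S0 reads c1=4 → after 1×micro: 0; S1 reads c1=4 → after 2×micro: -1; S2 reads c1=-1 → after 3×micro: 3 ⇒ (c0=0, c1=-1, c2=3)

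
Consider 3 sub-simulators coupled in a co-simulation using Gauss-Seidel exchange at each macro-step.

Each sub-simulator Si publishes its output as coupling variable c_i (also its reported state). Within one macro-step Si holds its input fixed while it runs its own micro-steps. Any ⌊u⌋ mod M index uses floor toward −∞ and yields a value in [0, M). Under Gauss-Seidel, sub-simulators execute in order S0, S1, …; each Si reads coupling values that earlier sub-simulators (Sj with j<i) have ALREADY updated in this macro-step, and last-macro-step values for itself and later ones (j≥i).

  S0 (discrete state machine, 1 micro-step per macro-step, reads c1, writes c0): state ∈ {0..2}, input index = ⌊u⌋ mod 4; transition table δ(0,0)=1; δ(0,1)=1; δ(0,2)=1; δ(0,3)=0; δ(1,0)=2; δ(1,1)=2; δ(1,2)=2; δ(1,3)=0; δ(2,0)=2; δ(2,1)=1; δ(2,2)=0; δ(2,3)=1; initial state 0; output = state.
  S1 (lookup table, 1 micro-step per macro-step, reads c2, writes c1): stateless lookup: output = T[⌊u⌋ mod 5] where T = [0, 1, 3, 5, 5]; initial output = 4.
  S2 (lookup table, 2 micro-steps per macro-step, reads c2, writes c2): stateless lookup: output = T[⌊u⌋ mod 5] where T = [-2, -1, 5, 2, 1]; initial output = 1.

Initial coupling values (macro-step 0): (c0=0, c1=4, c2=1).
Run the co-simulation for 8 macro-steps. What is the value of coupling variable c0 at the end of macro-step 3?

c0 at macro-step 3 = 1

macro 1: S0 reads c1=4 → after 1×micro: 1; S1 reads c2=1 → after 1×micro: 1; S2 reads c2=1 → after 2×micro: -1 ⇒ (c0=1, c1=1, c2=-1)
macro 2: S0 reads c1=1 → after 1×micro: 2; S1 reads c2=-1 → after 1×micro: 5; S2 reads c2=-1 → after 2×micro: 1 ⇒ (c0=2, c1=5, c2=1)
macro 3: S0 reads c1=5 → after 1×micro: 1; S1 reads c2=1 → after 1×micro: 1; S2 reads c2=1 → after 2×micro: -1 ⇒ (c0=1, c1=1, c2=-1)
macro 4: S0 reads c1=1 → after 1×micro: 2; S1 reads c2=-1 → after 1×micro: 5; S2 reads c2=-1 → after 2×micro: 1 ⇒ (c0=2, c1=5, c2=1)
macro 5: S0 reads c1=5 → after 1×micro: 1; S1 reads c2=1 → after 1×micro: 1; S2 reads c2=1 → after 2×micro: -1 ⇒ (c0=1, c1=1, c2=-1)
macro 6: S0 reads c1=1 → after 1×micro: 2; S1 reads c2=-1 → after 1×micro: 5; S2 reads c2=-1 → after 2×micro: 1 ⇒ (c0=2, c1=5, c2=1)
macro 7: S0 reads c1=5 → after 1×micro: 1; S1 reads c2=1 → after 1×micro: 1; S2 reads c2=1 → after 2×micro: -1 ⇒ (c0=1, c1=1, c2=-1)
macro 8: S0 reads c1=1 → after 1×micro: 2; S1 reads c2=-1 → after 1×micro: 5; S2 reads c2=-1 → after 2×micro: 1 ⇒ (c0=2, c1=5, c2=1)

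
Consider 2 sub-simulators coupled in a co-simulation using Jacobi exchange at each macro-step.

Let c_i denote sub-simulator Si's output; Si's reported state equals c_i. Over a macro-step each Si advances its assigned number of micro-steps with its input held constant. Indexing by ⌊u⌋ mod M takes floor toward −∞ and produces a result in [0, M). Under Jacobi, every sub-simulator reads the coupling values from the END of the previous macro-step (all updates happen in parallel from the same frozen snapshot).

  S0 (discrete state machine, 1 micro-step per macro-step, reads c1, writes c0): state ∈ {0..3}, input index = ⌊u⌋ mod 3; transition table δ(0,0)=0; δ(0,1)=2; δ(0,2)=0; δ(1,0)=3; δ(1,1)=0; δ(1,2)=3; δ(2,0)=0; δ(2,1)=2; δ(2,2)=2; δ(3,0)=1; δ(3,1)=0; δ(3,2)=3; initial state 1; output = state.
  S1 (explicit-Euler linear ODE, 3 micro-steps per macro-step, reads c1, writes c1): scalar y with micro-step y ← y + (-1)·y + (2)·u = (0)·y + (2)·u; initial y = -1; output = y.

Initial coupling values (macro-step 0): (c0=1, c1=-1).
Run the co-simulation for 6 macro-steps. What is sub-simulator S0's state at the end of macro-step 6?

macro 1: S0 reads c1=-1 → after 1×micro: 3; S1 reads c1=-1 → after 3×micro: -2 ⇒ (c0=3, c1=-2)
macro 2: S0 reads c1=-2 → after 1×micro: 0; S1 reads c1=-2 → after 3×micro: -4 ⇒ (c0=0, c1=-4)
macro 3: S0 reads c1=-4 → after 1×micro: 0; S1 reads c1=-4 → after 3×micro: -8 ⇒ (c0=0, c1=-8)
macro 4: S0 reads c1=-8 → after 1×micro: 2; S1 reads c1=-8 → after 3×micro: -16 ⇒ (c0=2, c1=-16)
macro 5: S0 reads c1=-16 → after 1×micro: 2; S1 reads c1=-16 → after 3×micro: -32 ⇒ (c0=2, c1=-32)
macro 6: S0 reads c1=-32 → after 1×micro: 2; S1 reads c1=-32 → after 3×micro: -64 ⇒ (c0=2, c1=-64)

S0 state at macro-step 6 = 2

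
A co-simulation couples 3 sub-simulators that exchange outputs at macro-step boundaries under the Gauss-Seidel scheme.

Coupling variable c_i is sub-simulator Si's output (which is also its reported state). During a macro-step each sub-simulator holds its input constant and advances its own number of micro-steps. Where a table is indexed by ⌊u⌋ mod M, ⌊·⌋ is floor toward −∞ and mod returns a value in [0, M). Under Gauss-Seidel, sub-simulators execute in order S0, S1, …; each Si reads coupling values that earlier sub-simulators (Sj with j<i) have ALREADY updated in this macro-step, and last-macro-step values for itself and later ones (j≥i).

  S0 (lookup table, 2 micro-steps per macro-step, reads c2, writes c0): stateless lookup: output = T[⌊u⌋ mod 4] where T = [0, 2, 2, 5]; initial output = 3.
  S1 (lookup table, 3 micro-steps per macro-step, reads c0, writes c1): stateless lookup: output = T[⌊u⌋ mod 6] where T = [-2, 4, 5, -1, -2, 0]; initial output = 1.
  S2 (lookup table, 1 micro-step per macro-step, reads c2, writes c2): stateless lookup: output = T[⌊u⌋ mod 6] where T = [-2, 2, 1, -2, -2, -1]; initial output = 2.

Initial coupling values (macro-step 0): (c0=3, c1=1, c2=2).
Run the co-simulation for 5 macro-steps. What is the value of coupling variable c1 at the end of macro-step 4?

c1 at macro-step 4 = 5

macro 1: S0 reads c2=2 → after 2×micro: 2; S1 reads c0=2 → after 3×micro: 5; S2 reads c2=2 → after 1×micro: 1 ⇒ (c0=2, c1=5, c2=1)
macro 2: S0 reads c2=1 → after 2×micro: 2; S1 reads c0=2 → after 3×micro: 5; S2 reads c2=1 → after 1×micro: 2 ⇒ (c0=2, c1=5, c2=2)
macro 3: S0 reads c2=2 → after 2×micro: 2; S1 reads c0=2 → after 3×micro: 5; S2 reads c2=2 → after 1×micro: 1 ⇒ (c0=2, c1=5, c2=1)
macro 4: S0 reads c2=1 → after 2×micro: 2; S1 reads c0=2 → after 3×micro: 5; S2 reads c2=1 → after 1×micro: 2 ⇒ (c0=2, c1=5, c2=2)
macro 5: S0 reads c2=2 → after 2×micro: 2; S1 reads c0=2 → after 3×micro: 5; S2 reads c2=2 → after 1×micro: 1 ⇒ (c0=2, c1=5, c2=1)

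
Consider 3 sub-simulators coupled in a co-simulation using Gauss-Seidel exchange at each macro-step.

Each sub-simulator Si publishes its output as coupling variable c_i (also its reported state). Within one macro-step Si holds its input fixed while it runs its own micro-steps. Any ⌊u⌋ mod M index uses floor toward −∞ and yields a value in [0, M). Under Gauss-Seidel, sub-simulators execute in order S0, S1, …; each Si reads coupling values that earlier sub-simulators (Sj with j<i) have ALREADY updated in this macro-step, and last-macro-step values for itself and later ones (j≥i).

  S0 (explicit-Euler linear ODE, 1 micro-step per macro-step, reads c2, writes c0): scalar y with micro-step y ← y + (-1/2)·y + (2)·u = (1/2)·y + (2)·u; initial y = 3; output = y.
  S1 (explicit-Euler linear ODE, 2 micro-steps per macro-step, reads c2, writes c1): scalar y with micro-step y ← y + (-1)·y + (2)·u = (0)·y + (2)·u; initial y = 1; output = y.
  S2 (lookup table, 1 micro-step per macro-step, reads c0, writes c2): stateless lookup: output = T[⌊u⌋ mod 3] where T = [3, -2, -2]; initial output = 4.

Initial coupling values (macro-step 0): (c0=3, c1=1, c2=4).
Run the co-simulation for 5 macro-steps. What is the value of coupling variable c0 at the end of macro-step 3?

macro 1: S0 reads c2=4 → after 1×micro: 19/2; S1 reads c2=4 → after 2×micro: 8; S2 reads c0=19/2 → after 1×micro: 3 ⇒ (c0=19/2, c1=8, c2=3)
macro 2: S0 reads c2=3 → after 1×micro: 43/4; S1 reads c2=3 → after 2×micro: 6; S2 reads c0=43/4 → after 1×micro: -2 ⇒ (c0=43/4, c1=6, c2=-2)
macro 3: S0 reads c2=-2 → after 1×micro: 11/8; S1 reads c2=-2 → after 2×micro: -4; S2 reads c0=11/8 → after 1×micro: -2 ⇒ (c0=11/8, c1=-4, c2=-2)
macro 4: S0 reads c2=-2 → after 1×micro: -53/16; S1 reads c2=-2 → after 2×micro: -4; S2 reads c0=-53/16 → after 1×micro: -2 ⇒ (c0=-53/16, c1=-4, c2=-2)
macro 5: S0 reads c2=-2 → after 1×micro: -181/32; S1 reads c2=-2 → after 2×micro: -4; S2 reads c0=-181/32 → after 1×micro: 3 ⇒ (c0=-181/32, c1=-4, c2=3)

c0 at macro-step 3 = 11/8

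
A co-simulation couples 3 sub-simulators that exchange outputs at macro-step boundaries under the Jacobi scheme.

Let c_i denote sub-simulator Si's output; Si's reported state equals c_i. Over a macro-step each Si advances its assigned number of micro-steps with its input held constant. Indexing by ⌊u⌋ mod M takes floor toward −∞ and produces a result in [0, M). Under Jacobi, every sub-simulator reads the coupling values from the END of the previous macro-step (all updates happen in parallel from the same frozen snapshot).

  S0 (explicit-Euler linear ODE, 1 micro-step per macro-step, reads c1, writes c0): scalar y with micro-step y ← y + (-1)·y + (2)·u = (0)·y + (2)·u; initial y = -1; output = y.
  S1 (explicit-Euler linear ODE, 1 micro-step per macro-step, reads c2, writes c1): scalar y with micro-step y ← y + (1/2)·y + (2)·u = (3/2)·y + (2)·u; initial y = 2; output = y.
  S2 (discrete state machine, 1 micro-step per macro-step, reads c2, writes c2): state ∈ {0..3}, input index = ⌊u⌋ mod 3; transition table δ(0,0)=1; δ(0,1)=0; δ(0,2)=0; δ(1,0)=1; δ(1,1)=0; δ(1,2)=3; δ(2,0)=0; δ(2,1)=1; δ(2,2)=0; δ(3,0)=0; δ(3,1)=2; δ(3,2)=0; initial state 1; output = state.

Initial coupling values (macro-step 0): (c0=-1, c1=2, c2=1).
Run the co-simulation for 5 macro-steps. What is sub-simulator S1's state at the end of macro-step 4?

S1 state at macro-step 4 = 159/8

macro 1: S0 reads c1=2 → after 1×micro: 4; S1 reads c2=1 → after 1×micro: 5; S2 reads c2=1 → after 1×micro: 0 ⇒ (c0=4, c1=5, c2=0)
macro 2: S0 reads c1=5 → after 1×micro: 10; S1 reads c2=0 → after 1×micro: 15/2; S2 reads c2=0 → after 1×micro: 1 ⇒ (c0=10, c1=15/2, c2=1)
macro 3: S0 reads c1=15/2 → after 1×micro: 15; S1 reads c2=1 → after 1×micro: 53/4; S2 reads c2=1 → after 1×micro: 0 ⇒ (c0=15, c1=53/4, c2=0)
macro 4: S0 reads c1=53/4 → after 1×micro: 53/2; S1 reads c2=0 → after 1×micro: 159/8; S2 reads c2=0 → after 1×micro: 1 ⇒ (c0=53/2, c1=159/8, c2=1)
macro 5: S0 reads c1=159/8 → after 1×micro: 159/4; S1 reads c2=1 → after 1×micro: 509/16; S2 reads c2=1 → after 1×micro: 0 ⇒ (c0=159/4, c1=509/16, c2=0)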